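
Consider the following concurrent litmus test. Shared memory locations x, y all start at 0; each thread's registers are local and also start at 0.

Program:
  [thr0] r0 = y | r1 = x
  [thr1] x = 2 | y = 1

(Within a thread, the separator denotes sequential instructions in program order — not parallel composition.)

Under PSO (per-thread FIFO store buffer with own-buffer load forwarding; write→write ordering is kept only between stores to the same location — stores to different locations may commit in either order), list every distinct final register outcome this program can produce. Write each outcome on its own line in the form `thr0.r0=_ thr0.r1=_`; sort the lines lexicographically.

thr0.r0=0 thr0.r1=0
thr0.r0=0 thr0.r1=2
thr0.r0=1 thr0.r1=0
thr0.r0=1 thr0.r1=2

outcome vector order: (thr0.r0,thr0.r1)
|PSO outcomes| = 4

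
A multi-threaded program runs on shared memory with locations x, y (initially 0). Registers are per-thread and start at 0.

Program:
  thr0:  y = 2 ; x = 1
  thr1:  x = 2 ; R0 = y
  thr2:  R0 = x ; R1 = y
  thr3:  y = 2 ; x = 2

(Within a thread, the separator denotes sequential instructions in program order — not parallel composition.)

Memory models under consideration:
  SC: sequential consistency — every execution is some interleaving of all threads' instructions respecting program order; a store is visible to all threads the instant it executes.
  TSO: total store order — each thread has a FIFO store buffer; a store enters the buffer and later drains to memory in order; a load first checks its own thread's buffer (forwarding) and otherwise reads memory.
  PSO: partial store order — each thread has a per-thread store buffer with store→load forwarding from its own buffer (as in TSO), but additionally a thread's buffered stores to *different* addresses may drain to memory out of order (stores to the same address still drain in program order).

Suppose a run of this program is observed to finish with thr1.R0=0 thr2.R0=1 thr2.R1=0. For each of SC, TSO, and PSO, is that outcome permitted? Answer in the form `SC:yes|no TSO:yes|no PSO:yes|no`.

SC:no TSO:no PSO:yes

outcome vector order: (thr1.R0,thr2.R0,thr2.R1)
under SC → <0 0 0>, <0 0 2>, <0 1 2>, <0 2 0>, <0 2 2>, <2 0 0>, <2 0 2>, <2 1 2>, <2 2 0>, <2 2 2>
under TSO → <0 0 0>, <0 0 2>, <0 1 2>, <0 2 0>, <0 2 2>, <2 0 0>, <2 0 2>, <2 1 2>, <2 2 0>, <2 2 2>
under PSO → <0 0 0>, <0 0 2>, <0 1 0>, <0 1 2>, <0 2 0>, <0 2 2>, <2 0 0>, <2 0 2>, <2 1 0>, <2 1 2>, <2 2 0>, <2 2 2>
target <0 1 0> ∈ {PSO}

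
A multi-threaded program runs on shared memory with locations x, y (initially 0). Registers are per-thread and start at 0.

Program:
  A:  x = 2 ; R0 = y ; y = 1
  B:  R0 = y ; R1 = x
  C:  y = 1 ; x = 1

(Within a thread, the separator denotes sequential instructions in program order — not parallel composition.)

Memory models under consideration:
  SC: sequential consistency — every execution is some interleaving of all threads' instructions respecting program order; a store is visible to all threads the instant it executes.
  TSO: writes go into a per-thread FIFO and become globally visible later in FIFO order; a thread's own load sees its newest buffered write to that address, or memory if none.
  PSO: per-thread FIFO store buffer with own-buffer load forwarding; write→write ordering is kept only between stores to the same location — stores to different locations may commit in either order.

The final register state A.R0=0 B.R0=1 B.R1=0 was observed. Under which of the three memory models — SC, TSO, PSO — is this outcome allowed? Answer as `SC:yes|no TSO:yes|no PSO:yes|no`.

SC:no TSO:yes PSO:yes

outcome vector order: (A.R0,B.R0,B.R1)
SC (11): <0 0 0>, <0 0 1>, <0 0 2>, <0 1 1>, <0 1 2>, <1 0 0>, <1 0 1>, <1 0 2>, <1 1 0>, <1 1 1>, <1 1 2>
TSO (12): <0 0 0>, <0 0 1>, <0 0 2>, <0 1 0>, <0 1 1>, <0 1 2>, <1 0 0>, <1 0 1>, <1 0 2>, <1 1 0>, <1 1 1>, <1 1 2>
PSO (12): <0 0 0>, <0 0 1>, <0 0 2>, <0 1 0>, <0 1 1>, <0 1 2>, <1 0 0>, <1 0 1>, <1 0 2>, <1 1 0>, <1 1 1>, <1 1 2>
target <0 1 0> ∈ {TSO,PSO}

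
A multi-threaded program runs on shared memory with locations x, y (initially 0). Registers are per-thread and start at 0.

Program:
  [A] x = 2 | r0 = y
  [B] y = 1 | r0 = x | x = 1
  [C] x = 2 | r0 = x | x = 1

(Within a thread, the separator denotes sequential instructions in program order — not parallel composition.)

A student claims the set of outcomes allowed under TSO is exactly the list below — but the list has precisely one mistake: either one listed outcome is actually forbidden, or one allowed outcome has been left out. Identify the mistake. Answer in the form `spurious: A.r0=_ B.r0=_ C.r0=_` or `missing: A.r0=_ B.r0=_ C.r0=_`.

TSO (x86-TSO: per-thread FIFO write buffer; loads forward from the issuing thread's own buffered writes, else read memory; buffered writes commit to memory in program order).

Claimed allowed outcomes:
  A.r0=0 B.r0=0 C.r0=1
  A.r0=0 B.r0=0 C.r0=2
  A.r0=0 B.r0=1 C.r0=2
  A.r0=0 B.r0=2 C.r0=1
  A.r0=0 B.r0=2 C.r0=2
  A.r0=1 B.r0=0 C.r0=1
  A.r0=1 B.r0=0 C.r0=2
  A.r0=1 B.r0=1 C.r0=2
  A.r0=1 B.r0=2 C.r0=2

outcome vector order: (A.r0,B.r0,C.r0)
TSO (10): 001, 002, 012, 021, 022, 101, 102, 112, 121, 122
TSO∖claimed = {121}

missing: A.r0=1 B.r0=2 C.r0=1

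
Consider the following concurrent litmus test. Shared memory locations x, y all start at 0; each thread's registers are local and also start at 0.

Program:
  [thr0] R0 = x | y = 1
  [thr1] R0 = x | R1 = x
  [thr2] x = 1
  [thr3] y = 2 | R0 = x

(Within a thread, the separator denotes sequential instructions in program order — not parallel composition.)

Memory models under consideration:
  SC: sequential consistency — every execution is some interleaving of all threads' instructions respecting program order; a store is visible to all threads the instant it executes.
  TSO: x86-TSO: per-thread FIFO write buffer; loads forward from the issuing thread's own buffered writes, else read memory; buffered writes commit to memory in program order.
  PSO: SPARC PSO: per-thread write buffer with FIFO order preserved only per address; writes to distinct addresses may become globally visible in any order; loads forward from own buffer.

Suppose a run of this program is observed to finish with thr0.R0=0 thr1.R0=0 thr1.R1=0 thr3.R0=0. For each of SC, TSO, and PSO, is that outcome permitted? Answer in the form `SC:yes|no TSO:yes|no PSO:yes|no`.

SC:yes TSO:yes PSO:yes

outcome vector order: (thr0.R0,thr1.R0,thr1.R1,thr3.R0)
under SC → (0,0,0,0), (0,0,0,1), (0,0,1,0), (0,0,1,1), (0,1,1,0), (0,1,1,1), (1,0,0,0), (1,0,0,1), (1,0,1,0), (1,0,1,1), (1,1,1,0), (1,1,1,1)
under TSO → (0,0,0,0), (0,0,0,1), (0,0,1,0), (0,0,1,1), (0,1,1,0), (0,1,1,1), (1,0,0,0), (1,0,0,1), (1,0,1,0), (1,0,1,1), (1,1,1,0), (1,1,1,1)
under PSO → (0,0,0,0), (0,0,0,1), (0,0,1,0), (0,0,1,1), (0,1,1,0), (0,1,1,1), (1,0,0,0), (1,0,0,1), (1,0,1,0), (1,0,1,1), (1,1,1,0), (1,1,1,1)
target (0,0,0,0) ∈ {SC,TSO,PSO}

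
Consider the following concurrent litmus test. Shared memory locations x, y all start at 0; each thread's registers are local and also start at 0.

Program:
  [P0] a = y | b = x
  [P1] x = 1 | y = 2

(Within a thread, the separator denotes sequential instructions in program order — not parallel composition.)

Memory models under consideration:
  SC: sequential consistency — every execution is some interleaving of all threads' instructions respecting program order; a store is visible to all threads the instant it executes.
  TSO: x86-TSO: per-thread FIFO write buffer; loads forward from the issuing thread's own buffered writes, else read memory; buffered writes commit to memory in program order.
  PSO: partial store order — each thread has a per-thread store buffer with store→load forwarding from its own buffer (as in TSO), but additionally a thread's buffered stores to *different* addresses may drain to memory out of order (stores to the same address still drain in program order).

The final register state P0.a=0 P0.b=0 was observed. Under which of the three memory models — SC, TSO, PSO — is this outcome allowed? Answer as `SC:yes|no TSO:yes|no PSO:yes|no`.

outcome vector order: (P0.a,P0.b)
SC (3): 00, 01, 21
TSO (3): 00, 01, 21
PSO (4): 00, 01, 20, 21
target 00 ∈ {SC,TSO,PSO}

SC:yes TSO:yes PSO:yes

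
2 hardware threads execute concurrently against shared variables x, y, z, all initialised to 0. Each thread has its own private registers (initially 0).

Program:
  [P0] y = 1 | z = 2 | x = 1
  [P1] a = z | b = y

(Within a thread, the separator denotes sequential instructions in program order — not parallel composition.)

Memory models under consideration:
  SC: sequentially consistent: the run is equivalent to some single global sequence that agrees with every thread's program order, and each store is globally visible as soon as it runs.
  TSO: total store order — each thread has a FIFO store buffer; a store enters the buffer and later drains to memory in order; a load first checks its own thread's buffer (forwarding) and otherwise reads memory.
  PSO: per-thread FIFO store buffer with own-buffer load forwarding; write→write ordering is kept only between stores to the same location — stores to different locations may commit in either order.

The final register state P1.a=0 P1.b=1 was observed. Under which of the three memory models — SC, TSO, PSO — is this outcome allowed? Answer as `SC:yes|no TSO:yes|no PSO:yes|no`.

SC:yes TSO:yes PSO:yes

outcome vector order: (P1.a,P1.b)
SC: 3 outcomes — {(0,0); (0,1); (2,1)}
TSO: 3 outcomes — {(0,0); (0,1); (2,1)}
PSO: 4 outcomes — {(0,0); (0,1); (2,0); (2,1)}
target (0,1) ∈ {SC,TSO,PSO}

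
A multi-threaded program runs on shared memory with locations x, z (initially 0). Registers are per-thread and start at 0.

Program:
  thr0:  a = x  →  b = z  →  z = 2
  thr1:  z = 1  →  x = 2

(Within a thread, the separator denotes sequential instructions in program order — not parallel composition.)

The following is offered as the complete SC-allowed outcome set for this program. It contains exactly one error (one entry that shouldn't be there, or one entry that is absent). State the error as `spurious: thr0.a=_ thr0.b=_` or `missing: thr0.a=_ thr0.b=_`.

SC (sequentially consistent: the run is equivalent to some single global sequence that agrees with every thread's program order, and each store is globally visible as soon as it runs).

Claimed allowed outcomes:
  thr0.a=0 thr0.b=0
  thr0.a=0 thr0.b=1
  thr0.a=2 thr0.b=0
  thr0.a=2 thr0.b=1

outcome vector order: (thr0.a,thr0.b)
SC (3): (0,0), (0,1), (2,1)
claimed∖SC = {(2,0)}

spurious: thr0.a=2 thr0.b=0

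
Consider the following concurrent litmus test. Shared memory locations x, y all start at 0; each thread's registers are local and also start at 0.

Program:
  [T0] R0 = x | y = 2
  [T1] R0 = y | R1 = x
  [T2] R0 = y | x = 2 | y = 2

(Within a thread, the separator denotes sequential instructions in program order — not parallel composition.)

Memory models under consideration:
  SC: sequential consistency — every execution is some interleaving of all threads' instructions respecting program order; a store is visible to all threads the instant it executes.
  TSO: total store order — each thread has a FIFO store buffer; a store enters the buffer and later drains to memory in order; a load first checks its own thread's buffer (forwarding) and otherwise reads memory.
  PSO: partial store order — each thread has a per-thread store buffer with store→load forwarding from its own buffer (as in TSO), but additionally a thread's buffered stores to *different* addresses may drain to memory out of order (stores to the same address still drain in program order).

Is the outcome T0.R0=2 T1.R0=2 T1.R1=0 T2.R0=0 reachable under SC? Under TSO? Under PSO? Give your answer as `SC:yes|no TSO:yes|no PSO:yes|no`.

outcome vector order: (T0.R0,T1.R0,T1.R1,T2.R0)
under SC → (0,0,0,0) (0,0,0,2) (0,0,2,0) (0,0,2,2) (0,2,0,0) (0,2,0,2) (0,2,2,0) (0,2,2,2) (2,0,0,0) (2,0,2,0) (2,2,2,0)
under TSO → (0,0,0,0) (0,0,0,2) (0,0,2,0) (0,0,2,2) (0,2,0,0) (0,2,0,2) (0,2,2,0) (0,2,2,2) (2,0,0,0) (2,0,2,0) (2,2,2,0)
under PSO → (0,0,0,0) (0,0,0,2) (0,0,2,0) (0,0,2,2) (0,2,0,0) (0,2,0,2) (0,2,2,0) (0,2,2,2) (2,0,0,0) (2,0,2,0) (2,2,0,0) (2,2,2,0)
target (2,2,0,0) ∈ {PSO}

SC:no TSO:no PSO:yes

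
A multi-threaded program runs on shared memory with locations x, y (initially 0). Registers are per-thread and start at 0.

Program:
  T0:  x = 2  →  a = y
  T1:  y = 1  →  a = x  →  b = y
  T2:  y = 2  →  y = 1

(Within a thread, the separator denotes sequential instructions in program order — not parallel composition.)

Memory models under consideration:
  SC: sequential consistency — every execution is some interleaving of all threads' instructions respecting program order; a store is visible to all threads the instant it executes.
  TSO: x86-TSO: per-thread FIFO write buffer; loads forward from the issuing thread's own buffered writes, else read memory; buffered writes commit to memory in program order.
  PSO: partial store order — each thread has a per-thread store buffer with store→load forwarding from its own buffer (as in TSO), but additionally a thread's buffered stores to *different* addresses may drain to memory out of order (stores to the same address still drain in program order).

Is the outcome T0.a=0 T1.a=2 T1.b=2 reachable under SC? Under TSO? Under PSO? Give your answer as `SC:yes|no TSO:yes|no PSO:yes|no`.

outcome vector order: (T0.a,T1.a,T1.b)
SC (10): (0,2,1); (0,2,2); (1,0,1); (1,0,2); (1,2,1); (1,2,2); (2,0,1); (2,0,2); (2,2,1); (2,2,2)
TSO (12): (0,0,1); (0,0,2); (0,2,1); (0,2,2); (1,0,1); (1,0,2); (1,2,1); (1,2,2); (2,0,1); (2,0,2); (2,2,1); (2,2,2)
PSO (12): (0,0,1); (0,0,2); (0,2,1); (0,2,2); (1,0,1); (1,0,2); (1,2,1); (1,2,2); (2,0,1); (2,0,2); (2,2,1); (2,2,2)
target (0,2,2) ∈ {SC,TSO,PSO}

SC:yes TSO:yes PSO:yes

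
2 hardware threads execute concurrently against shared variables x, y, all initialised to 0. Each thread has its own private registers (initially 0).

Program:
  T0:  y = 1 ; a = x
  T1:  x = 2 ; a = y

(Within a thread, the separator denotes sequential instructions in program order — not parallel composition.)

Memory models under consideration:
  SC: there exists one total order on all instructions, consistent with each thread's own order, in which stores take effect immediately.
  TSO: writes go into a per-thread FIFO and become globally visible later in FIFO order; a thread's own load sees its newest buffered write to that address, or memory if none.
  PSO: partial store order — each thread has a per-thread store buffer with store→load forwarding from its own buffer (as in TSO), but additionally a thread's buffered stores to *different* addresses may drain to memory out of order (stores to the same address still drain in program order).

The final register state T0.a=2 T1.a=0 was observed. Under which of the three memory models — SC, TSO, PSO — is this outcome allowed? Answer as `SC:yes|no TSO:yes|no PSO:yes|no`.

SC:yes TSO:yes PSO:yes

outcome vector order: (T0.a,T1.a)
SC: 3 outcomes — {<0 1> <2 0> <2 1>}
TSO: 4 outcomes — {<0 0> <0 1> <2 0> <2 1>}
PSO: 4 outcomes — {<0 0> <0 1> <2 0> <2 1>}
target <2 0> ∈ {SC,TSO,PSO}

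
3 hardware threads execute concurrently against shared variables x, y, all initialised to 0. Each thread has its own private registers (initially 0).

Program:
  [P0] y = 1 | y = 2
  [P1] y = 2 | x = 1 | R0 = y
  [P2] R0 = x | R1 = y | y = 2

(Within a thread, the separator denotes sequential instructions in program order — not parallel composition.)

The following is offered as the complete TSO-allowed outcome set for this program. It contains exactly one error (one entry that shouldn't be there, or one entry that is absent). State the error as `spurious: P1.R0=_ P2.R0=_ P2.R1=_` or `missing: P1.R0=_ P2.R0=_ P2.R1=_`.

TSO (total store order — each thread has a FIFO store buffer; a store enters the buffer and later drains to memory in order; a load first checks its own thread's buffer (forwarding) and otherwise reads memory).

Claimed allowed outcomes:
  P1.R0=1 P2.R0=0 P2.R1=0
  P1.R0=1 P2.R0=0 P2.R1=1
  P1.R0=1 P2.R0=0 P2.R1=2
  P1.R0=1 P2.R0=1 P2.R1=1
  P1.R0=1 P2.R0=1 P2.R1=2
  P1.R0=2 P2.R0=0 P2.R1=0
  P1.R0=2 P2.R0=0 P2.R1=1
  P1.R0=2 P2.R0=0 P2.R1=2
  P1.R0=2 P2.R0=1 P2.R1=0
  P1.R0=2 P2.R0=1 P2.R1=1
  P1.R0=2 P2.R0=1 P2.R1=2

outcome vector order: (P1.R0,P2.R0,P2.R1)
TSO: 10 outcomes — {(1,0,0); (1,0,1); (1,0,2); (1,1,1); (1,1,2); (2,0,0); (2,0,1); (2,0,2); (2,1,1); (2,1,2)}
claimed∖TSO = {(2,1,0)}

spurious: P1.R0=2 P2.R0=1 P2.R1=0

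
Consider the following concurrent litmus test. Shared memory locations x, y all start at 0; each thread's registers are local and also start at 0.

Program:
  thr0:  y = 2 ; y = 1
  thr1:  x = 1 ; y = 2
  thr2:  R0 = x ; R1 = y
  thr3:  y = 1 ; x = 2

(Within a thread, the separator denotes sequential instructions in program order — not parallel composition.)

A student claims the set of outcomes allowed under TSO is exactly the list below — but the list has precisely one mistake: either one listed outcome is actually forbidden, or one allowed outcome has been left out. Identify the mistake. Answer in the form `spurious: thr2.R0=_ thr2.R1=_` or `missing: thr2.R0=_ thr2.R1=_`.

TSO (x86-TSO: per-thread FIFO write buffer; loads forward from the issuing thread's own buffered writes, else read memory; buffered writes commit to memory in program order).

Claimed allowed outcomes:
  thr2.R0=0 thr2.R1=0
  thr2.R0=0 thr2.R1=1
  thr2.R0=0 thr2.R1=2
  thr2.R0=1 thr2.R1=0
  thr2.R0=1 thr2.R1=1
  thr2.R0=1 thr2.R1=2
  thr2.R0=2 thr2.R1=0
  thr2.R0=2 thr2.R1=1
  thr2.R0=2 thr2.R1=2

spurious: thr2.R0=2 thr2.R1=0

outcome vector order: (thr2.R0,thr2.R1)
TSO: 8 outcomes — {(0,0), (0,1), (0,2), (1,0), (1,1), (1,2), (2,1), (2,2)}
claimed∖TSO = {(2,0)}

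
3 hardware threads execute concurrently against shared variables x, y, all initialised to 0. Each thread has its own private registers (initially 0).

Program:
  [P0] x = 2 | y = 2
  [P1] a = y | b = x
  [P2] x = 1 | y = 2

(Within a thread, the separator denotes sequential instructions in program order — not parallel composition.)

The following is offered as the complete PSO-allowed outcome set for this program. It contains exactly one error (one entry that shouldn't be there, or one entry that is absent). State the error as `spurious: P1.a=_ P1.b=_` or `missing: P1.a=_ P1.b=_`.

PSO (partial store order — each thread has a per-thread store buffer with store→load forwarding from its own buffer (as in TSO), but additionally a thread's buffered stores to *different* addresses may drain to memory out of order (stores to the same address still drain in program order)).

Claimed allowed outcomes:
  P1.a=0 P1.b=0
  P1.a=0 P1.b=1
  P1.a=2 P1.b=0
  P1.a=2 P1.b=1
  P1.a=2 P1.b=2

missing: P1.a=0 P1.b=2

outcome vector order: (P1.a,P1.b)
[PSO] allowed = {<0 0> <0 1> <0 2> <2 0> <2 1> <2 2>}
PSO∖claimed = {<0 2>}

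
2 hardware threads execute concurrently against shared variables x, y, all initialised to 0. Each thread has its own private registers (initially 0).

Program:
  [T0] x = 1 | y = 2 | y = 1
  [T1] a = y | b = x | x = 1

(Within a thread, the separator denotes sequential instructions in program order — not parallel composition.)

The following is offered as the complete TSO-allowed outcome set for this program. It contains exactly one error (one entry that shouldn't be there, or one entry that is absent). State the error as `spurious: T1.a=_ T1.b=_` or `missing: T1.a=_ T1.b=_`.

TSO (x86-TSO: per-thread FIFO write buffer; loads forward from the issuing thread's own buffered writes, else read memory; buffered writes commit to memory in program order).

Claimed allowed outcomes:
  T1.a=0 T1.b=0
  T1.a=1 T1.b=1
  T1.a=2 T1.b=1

outcome vector order: (T1.a,T1.b)
[TSO] allowed = {0/0; 0/1; 1/1; 2/1}
TSO∖claimed = {0/1}

missing: T1.a=0 T1.b=1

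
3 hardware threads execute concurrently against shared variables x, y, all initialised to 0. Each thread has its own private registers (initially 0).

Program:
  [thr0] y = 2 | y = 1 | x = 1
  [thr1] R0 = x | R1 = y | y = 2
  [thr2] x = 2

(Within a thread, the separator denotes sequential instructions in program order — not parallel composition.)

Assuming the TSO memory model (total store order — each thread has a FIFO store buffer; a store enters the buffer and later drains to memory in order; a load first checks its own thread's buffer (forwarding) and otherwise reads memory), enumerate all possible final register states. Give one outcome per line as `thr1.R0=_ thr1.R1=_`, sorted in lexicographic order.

outcome vector order: (thr1.R0,thr1.R1)
|TSO outcomes| = 7

thr1.R0=0 thr1.R1=0
thr1.R0=0 thr1.R1=1
thr1.R0=0 thr1.R1=2
thr1.R0=1 thr1.R1=1
thr1.R0=2 thr1.R1=0
thr1.R0=2 thr1.R1=1
thr1.R0=2 thr1.R1=2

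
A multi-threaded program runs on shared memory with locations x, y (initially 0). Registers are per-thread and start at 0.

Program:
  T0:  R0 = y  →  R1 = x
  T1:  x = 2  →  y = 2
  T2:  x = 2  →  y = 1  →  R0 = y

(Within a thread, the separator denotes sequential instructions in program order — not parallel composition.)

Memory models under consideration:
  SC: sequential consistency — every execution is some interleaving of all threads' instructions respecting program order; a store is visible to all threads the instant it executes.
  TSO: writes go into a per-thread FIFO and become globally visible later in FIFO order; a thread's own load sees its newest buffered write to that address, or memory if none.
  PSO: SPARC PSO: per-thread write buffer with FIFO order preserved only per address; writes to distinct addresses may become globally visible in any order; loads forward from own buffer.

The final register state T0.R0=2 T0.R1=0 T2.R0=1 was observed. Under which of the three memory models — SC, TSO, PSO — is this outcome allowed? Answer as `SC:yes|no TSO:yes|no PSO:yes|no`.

outcome vector order: (T0.R0,T0.R1,T2.R0)
SC (8): (0,0,1), (0,0,2), (0,2,1), (0,2,2), (1,2,1), (1,2,2), (2,2,1), (2,2,2)
TSO (8): (0,0,1), (0,0,2), (0,2,1), (0,2,2), (1,2,1), (1,2,2), (2,2,1), (2,2,2)
PSO (12): (0,0,1), (0,0,2), (0,2,1), (0,2,2), (1,0,1), (1,0,2), (1,2,1), (1,2,2), (2,0,1), (2,0,2), (2,2,1), (2,2,2)
target (2,0,1) ∈ {PSO}

SC:no TSO:no PSO:yes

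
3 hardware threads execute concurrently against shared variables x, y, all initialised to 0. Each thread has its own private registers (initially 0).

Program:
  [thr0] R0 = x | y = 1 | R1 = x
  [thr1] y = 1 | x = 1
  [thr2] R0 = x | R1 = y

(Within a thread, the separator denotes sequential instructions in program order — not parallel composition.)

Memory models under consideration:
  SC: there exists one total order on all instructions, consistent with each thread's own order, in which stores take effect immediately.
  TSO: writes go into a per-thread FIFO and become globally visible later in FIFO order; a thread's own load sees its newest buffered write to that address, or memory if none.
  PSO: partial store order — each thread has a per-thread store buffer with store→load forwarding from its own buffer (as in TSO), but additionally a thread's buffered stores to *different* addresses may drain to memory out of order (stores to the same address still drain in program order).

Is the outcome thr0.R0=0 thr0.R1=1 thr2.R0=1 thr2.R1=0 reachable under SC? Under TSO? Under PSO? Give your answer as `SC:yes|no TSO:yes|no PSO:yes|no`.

outcome vector order: (thr0.R0,thr0.R1,thr2.R0,thr2.R1)
under SC → 0000 0001 0011 0100 0101 0111 1100 1101 1111
under TSO → 0000 0001 0011 0100 0101 0111 1100 1101 1111
under PSO → 0000 0001 0010 0011 0100 0101 0110 0111 1100 1101 1110 1111
target 0110 ∈ {PSO}

SC:no TSO:no PSO:yes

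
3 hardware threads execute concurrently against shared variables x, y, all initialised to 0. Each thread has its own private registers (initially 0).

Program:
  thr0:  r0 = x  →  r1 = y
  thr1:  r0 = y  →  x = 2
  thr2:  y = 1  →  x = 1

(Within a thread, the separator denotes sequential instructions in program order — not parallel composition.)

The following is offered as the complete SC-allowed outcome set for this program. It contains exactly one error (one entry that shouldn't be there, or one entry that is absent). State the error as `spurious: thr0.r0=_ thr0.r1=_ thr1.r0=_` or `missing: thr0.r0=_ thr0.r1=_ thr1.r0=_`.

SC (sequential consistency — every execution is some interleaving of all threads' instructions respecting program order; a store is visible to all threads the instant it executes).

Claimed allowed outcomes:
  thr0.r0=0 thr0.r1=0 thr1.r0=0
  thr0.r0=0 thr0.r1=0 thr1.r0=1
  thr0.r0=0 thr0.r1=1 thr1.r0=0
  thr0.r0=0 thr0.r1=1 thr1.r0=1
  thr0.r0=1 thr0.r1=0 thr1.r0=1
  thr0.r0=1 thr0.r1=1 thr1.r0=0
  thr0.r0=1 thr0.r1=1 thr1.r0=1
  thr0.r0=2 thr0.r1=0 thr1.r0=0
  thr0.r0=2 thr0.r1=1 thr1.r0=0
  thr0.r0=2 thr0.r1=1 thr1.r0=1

spurious: thr0.r0=1 thr0.r1=0 thr1.r0=1

outcome vector order: (thr0.r0,thr0.r1,thr1.r0)
SC: 9 outcomes — {000; 001; 010; 011; 110; 111; 200; 210; 211}
claimed∖SC = {101}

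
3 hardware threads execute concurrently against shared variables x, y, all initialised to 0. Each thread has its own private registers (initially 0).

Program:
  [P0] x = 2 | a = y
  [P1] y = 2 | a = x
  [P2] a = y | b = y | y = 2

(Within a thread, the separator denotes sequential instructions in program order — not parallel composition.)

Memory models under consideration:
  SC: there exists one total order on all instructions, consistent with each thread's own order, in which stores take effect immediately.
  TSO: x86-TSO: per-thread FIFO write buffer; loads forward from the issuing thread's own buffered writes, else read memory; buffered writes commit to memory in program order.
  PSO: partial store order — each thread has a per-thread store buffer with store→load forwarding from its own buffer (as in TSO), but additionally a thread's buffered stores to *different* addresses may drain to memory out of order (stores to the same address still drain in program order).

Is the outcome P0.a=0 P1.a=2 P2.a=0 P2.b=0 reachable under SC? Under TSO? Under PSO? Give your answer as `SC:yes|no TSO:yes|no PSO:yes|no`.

SC:yes TSO:yes PSO:yes

outcome vector order: (P0.a,P1.a,P2.a,P2.b)
[SC] allowed = {<0 2 0 0>; <0 2 0 2>; <0 2 2 2>; <2 0 0 0>; <2 0 0 2>; <2 0 2 2>; <2 2 0 0>; <2 2 0 2>; <2 2 2 2>}
[TSO] allowed = {<0 0 0 0>; <0 0 0 2>; <0 0 2 2>; <0 2 0 0>; <0 2 0 2>; <0 2 2 2>; <2 0 0 0>; <2 0 0 2>; <2 0 2 2>; <2 2 0 0>; <2 2 0 2>; <2 2 2 2>}
[PSO] allowed = {<0 0 0 0>; <0 0 0 2>; <0 0 2 2>; <0 2 0 0>; <0 2 0 2>; <0 2 2 2>; <2 0 0 0>; <2 0 0 2>; <2 0 2 2>; <2 2 0 0>; <2 2 0 2>; <2 2 2 2>}
target <0 2 0 0> ∈ {SC,TSO,PSO}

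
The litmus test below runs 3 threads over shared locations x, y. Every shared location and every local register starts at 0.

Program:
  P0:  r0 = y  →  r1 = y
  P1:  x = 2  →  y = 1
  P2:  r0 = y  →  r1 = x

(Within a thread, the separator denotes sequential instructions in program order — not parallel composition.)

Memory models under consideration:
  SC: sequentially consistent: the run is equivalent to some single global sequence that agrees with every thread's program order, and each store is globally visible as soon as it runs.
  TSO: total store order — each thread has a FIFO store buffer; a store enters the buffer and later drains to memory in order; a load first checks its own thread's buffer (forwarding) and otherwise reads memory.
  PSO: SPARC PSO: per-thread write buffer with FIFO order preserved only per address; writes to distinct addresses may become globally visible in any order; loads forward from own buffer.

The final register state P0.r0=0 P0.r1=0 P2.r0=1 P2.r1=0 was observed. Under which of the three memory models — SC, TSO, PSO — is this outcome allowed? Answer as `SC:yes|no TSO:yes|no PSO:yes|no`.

outcome vector order: (P0.r0,P0.r1,P2.r0,P2.r1)
SC (9): <0 0 0 0>, <0 0 0 2>, <0 0 1 2>, <0 1 0 0>, <0 1 0 2>, <0 1 1 2>, <1 1 0 0>, <1 1 0 2>, <1 1 1 2>
TSO (9): <0 0 0 0>, <0 0 0 2>, <0 0 1 2>, <0 1 0 0>, <0 1 0 2>, <0 1 1 2>, <1 1 0 0>, <1 1 0 2>, <1 1 1 2>
PSO (12): <0 0 0 0>, <0 0 0 2>, <0 0 1 0>, <0 0 1 2>, <0 1 0 0>, <0 1 0 2>, <0 1 1 0>, <0 1 1 2>, <1 1 0 0>, <1 1 0 2>, <1 1 1 0>, <1 1 1 2>
target <0 0 1 0> ∈ {PSO}

SC:no TSO:no PSO:yes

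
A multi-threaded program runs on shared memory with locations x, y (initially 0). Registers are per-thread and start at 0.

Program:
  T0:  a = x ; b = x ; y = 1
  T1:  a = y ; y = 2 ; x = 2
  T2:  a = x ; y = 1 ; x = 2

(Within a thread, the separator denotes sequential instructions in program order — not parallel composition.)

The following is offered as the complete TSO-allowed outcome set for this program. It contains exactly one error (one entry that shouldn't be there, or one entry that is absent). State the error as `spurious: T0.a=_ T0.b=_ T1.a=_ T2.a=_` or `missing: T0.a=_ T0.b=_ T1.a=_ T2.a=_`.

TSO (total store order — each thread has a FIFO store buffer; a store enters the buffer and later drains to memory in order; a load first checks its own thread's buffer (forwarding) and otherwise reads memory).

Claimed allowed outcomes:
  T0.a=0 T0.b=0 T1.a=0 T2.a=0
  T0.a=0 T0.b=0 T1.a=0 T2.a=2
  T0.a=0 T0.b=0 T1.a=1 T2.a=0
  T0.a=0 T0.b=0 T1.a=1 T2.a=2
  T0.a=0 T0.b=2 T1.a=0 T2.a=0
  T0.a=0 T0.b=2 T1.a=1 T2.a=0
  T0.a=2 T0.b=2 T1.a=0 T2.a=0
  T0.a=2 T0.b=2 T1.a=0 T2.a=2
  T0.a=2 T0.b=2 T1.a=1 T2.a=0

outcome vector order: (T0.a,T0.b,T1.a,T2.a)
TSO (10): 0000; 0002; 0010; 0012; 0200; 0202; 0210; 2200; 2202; 2210
TSO∖claimed = {0202}

missing: T0.a=0 T0.b=2 T1.a=0 T2.a=2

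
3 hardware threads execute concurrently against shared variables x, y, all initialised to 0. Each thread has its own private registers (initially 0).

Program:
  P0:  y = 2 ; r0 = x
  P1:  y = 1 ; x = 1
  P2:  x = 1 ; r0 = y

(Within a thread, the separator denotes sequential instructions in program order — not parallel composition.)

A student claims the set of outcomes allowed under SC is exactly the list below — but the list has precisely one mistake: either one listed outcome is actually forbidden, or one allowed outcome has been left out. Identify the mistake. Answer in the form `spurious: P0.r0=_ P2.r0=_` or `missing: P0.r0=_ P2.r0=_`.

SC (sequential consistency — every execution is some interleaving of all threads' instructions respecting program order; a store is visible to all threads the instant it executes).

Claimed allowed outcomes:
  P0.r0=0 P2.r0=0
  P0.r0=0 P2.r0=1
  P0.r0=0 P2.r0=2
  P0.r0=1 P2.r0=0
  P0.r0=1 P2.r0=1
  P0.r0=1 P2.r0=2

spurious: P0.r0=0 P2.r0=0

outcome vector order: (P0.r0,P2.r0)
[SC] allowed = {(0,1) (0,2) (1,0) (1,1) (1,2)}
claimed∖SC = {(0,0)}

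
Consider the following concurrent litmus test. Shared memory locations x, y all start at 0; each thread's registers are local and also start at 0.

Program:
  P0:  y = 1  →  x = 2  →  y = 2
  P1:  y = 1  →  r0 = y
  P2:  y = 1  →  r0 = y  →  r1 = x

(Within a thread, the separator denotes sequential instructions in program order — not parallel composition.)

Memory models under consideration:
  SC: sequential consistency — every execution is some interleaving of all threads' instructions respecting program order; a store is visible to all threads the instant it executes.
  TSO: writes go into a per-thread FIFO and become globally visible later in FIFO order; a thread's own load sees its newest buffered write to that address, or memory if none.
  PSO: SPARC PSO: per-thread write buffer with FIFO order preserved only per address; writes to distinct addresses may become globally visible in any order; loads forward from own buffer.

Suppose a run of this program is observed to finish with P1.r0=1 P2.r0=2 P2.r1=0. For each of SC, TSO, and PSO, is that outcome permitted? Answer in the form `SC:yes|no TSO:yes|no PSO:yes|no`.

SC:no TSO:no PSO:yes

outcome vector order: (P1.r0,P2.r0,P2.r1)
SC: 6 outcomes — {110 112 122 210 212 222}
TSO: 6 outcomes — {110 112 122 210 212 222}
PSO: 8 outcomes — {110 112 120 122 210 212 220 222}
target 120 ∈ {PSO}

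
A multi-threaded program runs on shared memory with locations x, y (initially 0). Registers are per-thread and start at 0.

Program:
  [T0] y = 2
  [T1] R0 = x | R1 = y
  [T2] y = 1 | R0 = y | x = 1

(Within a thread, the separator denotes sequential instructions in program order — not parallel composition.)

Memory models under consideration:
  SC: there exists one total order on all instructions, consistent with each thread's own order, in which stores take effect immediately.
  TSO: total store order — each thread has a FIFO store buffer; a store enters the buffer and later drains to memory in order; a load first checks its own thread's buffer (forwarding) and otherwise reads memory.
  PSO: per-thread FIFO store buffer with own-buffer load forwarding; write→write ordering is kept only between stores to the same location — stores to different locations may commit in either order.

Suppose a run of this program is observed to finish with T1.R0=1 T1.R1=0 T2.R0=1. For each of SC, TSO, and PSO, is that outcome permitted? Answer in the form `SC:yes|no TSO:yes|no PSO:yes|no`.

SC:no TSO:no PSO:yes

outcome vector order: (T1.R0,T1.R1,T2.R0)
SC: 9 outcomes — {0/0/1, 0/0/2, 0/1/1, 0/1/2, 0/2/1, 0/2/2, 1/1/1, 1/2/1, 1/2/2}
TSO: 9 outcomes — {0/0/1, 0/0/2, 0/1/1, 0/1/2, 0/2/1, 0/2/2, 1/1/1, 1/2/1, 1/2/2}
PSO: 10 outcomes — {0/0/1, 0/0/2, 0/1/1, 0/1/2, 0/2/1, 0/2/2, 1/0/1, 1/1/1, 1/2/1, 1/2/2}
target 1/0/1 ∈ {PSO}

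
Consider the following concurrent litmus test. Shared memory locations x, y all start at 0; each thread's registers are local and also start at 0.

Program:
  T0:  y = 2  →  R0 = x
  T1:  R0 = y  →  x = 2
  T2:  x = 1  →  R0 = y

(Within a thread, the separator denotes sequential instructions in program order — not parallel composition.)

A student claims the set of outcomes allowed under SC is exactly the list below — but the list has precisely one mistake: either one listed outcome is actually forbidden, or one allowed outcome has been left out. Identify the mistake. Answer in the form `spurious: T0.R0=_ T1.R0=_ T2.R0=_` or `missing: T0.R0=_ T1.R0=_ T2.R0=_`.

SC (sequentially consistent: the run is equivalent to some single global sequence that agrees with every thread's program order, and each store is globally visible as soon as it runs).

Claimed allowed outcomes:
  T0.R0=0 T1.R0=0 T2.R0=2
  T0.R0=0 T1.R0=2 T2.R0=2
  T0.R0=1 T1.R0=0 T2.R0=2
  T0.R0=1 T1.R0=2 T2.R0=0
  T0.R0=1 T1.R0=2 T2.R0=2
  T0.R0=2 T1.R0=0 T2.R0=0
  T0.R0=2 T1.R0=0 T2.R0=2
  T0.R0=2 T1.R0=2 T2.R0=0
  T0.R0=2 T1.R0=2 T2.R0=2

missing: T0.R0=1 T1.R0=0 T2.R0=0

outcome vector order: (T0.R0,T1.R0,T2.R0)
[SC] allowed = {<0 0 2> <0 2 2> <1 0 0> <1 0 2> <1 2 0> <1 2 2> <2 0 0> <2 0 2> <2 2 0> <2 2 2>}
SC∖claimed = {<1 0 0>}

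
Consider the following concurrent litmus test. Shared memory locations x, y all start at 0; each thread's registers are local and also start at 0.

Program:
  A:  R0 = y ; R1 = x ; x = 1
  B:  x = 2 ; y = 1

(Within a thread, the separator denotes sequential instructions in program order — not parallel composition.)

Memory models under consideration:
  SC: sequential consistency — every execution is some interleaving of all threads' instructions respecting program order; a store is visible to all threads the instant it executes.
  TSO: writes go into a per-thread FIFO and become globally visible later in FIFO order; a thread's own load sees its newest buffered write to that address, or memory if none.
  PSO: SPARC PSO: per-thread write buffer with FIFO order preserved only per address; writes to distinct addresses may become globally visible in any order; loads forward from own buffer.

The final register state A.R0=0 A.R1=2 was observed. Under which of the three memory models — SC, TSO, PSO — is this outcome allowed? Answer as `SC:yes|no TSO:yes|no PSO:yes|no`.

SC:yes TSO:yes PSO:yes

outcome vector order: (A.R0,A.R1)
[SC] allowed = {0/0; 0/2; 1/2}
[TSO] allowed = {0/0; 0/2; 1/2}
[PSO] allowed = {0/0; 0/2; 1/0; 1/2}
target 0/2 ∈ {SC,TSO,PSO}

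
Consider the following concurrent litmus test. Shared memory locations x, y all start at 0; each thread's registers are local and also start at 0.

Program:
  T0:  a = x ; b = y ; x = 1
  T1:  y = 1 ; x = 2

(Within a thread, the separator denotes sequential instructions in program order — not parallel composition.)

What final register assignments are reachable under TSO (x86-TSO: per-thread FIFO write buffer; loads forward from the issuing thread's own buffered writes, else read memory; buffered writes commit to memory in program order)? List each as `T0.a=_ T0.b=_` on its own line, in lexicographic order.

outcome vector order: (T0.a,T0.b)
|TSO outcomes| = 3

T0.a=0 T0.b=0
T0.a=0 T0.b=1
T0.a=2 T0.b=1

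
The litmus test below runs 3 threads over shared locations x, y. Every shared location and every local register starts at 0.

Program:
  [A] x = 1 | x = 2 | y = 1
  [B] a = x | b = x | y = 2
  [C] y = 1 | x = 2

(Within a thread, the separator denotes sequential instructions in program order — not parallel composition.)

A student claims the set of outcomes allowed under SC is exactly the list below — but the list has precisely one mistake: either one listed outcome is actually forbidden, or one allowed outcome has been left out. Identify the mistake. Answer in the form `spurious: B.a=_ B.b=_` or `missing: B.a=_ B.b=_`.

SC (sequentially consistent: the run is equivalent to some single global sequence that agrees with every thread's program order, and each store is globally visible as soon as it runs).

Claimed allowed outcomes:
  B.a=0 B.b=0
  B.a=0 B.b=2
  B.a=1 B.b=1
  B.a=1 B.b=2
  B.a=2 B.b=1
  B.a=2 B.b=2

missing: B.a=0 B.b=1

outcome vector order: (B.a,B.b)
SC (7): 0/0 0/1 0/2 1/1 1/2 2/1 2/2
SC∖claimed = {0/1}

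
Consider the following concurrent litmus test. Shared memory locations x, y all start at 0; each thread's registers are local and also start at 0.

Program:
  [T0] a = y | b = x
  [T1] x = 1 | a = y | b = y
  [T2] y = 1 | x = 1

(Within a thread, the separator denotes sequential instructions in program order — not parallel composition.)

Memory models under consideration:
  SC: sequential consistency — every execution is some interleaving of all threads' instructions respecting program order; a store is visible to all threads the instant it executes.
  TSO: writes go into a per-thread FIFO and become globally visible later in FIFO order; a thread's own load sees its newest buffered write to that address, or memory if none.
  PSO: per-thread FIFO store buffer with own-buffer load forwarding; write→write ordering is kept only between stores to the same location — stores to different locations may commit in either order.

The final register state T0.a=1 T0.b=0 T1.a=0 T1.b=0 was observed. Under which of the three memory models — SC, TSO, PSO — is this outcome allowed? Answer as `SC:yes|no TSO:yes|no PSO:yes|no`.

SC:no TSO:yes PSO:yes

outcome vector order: (T0.a,T0.b,T1.a,T1.b)
[SC] allowed = {<0 0 0 0>, <0 0 0 1>, <0 0 1 1>, <0 1 0 0>, <0 1 0 1>, <0 1 1 1>, <1 0 1 1>, <1 1 0 0>, <1 1 0 1>, <1 1 1 1>}
[TSO] allowed = {<0 0 0 0>, <0 0 0 1>, <0 0 1 1>, <0 1 0 0>, <0 1 0 1>, <0 1 1 1>, <1 0 0 0>, <1 0 0 1>, <1 0 1 1>, <1 1 0 0>, <1 1 0 1>, <1 1 1 1>}
[PSO] allowed = {<0 0 0 0>, <0 0 0 1>, <0 0 1 1>, <0 1 0 0>, <0 1 0 1>, <0 1 1 1>, <1 0 0 0>, <1 0 0 1>, <1 0 1 1>, <1 1 0 0>, <1 1 0 1>, <1 1 1 1>}
target <1 0 0 0> ∈ {TSO,PSO}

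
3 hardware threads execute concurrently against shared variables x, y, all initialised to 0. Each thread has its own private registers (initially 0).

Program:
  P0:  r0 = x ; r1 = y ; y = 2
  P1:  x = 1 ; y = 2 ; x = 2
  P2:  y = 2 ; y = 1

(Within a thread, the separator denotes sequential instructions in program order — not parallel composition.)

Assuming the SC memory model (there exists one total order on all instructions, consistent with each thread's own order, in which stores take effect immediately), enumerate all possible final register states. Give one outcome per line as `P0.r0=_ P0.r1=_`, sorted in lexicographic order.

P0.r0=0 P0.r1=0
P0.r0=0 P0.r1=1
P0.r0=0 P0.r1=2
P0.r0=1 P0.r1=0
P0.r0=1 P0.r1=1
P0.r0=1 P0.r1=2
P0.r0=2 P0.r1=1
P0.r0=2 P0.r1=2

outcome vector order: (P0.r0,P0.r1)
|SC outcomes| = 8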